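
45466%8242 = 4256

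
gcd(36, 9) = 9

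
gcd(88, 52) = 4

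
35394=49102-13708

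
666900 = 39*17100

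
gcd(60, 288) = 12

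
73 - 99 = -26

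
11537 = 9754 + 1783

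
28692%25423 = 3269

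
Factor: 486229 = 19^1*157^1*163^1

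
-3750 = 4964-8714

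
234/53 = 4 + 22/53 ≈ 4.42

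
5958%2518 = 922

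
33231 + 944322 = 977553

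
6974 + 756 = 7730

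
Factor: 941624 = 2^3*117703^1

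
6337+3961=10298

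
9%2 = 1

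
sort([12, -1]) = [-1, 12]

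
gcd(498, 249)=249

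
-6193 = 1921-8114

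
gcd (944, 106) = 2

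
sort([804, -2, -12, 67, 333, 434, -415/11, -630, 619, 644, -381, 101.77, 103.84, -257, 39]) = [-630, -381, -257, -415/11, -12, -2, 39, 67, 101.77, 103.84, 333, 434, 619, 644, 804]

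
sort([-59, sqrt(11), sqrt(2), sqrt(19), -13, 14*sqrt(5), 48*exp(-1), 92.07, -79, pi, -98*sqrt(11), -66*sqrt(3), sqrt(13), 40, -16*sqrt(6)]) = [-98*sqrt(11), -66*sqrt(3), -79, -59, -16*sqrt(6), -13, sqrt(2), pi, sqrt(11), sqrt(13), sqrt(19), 48*exp(-1), 14*sqrt(5), 40, 92.07]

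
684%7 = 5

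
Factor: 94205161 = 6823^1*13807^1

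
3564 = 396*9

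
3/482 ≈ 0.00622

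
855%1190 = 855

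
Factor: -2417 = -1*2417^1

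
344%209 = 135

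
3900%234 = 156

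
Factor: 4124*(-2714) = -1*2^3*23^1*59^1*1031^1 = -11192536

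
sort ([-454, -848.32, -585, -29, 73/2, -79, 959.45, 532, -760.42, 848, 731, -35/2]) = [-848.32, -760.42, -585, -454, -79, -29, -35/2, 73/2, 532, 731, 848, 959.45]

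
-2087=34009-36096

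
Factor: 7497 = 3^2*7^2*17^1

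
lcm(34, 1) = 34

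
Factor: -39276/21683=-1*2^2*3^2*1091^1*21683^(-1)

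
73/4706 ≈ 0.0155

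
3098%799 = 701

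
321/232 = 1 + 89/232 ≈ 1.38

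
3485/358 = 9+263/358 ≈ 9.73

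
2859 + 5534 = 8393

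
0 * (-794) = 0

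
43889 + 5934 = 49823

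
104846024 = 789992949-685146925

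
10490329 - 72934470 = -62444141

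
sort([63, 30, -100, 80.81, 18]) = [-100, 18, 30, 63, 80.81]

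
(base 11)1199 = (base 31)1ja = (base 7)4356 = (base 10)1560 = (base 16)618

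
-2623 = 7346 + -9969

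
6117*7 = 42819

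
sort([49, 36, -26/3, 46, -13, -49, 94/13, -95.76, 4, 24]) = [-95.76, -49, -13, -26/3, 4, 94/13, 24, 36, 46, 49]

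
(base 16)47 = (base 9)78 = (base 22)35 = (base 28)2f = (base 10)71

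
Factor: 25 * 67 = 5^2 * 67^1 = 1675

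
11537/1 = 11537 = 11537.00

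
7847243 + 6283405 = 14130648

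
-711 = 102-813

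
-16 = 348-364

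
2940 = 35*84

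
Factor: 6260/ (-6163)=-1*2^2*5^1*313^1*6163^ (-1)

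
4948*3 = 14844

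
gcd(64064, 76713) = 91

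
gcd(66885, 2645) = 5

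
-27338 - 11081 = -38419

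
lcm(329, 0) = 0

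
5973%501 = 462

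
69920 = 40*1748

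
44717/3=14905 + 2/3 ≈ 14905.67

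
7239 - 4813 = 2426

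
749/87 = 8 + 53/87 ≈ 8.61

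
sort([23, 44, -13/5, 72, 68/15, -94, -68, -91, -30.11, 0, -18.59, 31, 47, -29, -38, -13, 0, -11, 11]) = [-94, -91, -68, -38, -30.11, -29, -18.59, -13, -11, -13/5, 0, 0, 68/15, 11, 23, 31, 44, 47, 72]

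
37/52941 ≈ 0.000699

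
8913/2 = 4456 + 1/2 = 4456.50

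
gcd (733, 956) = 1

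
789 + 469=1258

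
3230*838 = 2706740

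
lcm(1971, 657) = 1971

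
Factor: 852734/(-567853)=-1 * 2^1 * 11^(-2) * 13^(-1) * 19^(-2) * 593^1 * 719^1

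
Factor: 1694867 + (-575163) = 2^3*67^1*2089^1 = 1119704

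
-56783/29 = -1958 - 1/29 ≈ -1958.03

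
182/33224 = 91/16612≈0.00548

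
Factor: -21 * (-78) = 2^1 * 3^2 * 7^1 * 13^1 = 1638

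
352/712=44/89 ≈ 0.494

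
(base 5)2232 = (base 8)475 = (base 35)92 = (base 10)317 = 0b100111101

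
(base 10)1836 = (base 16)72c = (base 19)51c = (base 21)439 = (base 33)1ml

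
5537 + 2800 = 8337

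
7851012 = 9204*853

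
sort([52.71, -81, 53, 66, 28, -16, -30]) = [-81, -30, -16, 28, 52.71, 53, 66]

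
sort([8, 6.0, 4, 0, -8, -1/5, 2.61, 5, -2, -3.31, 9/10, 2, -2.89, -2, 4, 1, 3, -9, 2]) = [-9, -8, -3.31, -2.89, -2, -2, -1/5, 0, 9/10, 1, 2, 2, 2.61, 3, 4, 4, 5, 6.0, 8]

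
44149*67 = 2957983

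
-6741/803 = -8 - 317/803 ≈ -8.39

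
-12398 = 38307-50705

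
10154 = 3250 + 6904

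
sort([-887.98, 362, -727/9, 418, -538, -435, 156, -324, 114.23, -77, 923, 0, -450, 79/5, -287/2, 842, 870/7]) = [-887.98, -538, -450, -435, -324, -287/2, -727/9, -77, 0, 79/5, 114.23, 870/7, 156, 362, 418, 842, 923]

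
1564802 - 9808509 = -8243707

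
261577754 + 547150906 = 808728660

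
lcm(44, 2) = 44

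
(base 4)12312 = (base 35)ci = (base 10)438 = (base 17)18d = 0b110110110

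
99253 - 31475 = 67778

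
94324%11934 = 10786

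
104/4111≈0.0253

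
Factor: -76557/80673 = -1*13^2*151^1*26891^(-1) = -25519/26891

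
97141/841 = 115 + 426/841 ≈ 115.51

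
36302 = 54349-18047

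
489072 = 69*7088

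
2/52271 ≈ 0.0000383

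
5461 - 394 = 5067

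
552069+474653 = 1026722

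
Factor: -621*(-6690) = 2^1*3^4*5^1*23^1*223^1 = 4154490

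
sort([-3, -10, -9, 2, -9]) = [-10, -9, -9, -3, 2]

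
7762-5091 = 2671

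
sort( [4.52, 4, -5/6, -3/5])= [-5/6, -3/5, 4, 4.52]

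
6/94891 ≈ 0.0000632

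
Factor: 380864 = 2^6*11^1*541^1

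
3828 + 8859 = 12687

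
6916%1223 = 801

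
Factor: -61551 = -1*3^2*7^1*977^1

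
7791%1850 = 391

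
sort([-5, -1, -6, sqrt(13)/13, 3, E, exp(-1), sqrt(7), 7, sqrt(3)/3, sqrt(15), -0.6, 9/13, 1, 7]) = [-6, -5, -1, -0.6, sqrt(13)/13, exp(-1), sqrt(3)/3, 9/13, 1, sqrt(7), E, 3, sqrt(15), 7, 7]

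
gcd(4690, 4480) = 70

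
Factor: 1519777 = 7^1 * 217111^1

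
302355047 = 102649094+199705953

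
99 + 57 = 156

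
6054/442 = 13 + 154/221 ≈ 13.70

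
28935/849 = 34 + 23/283 ≈ 34.08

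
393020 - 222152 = 170868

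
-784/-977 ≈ 0.802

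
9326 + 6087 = 15413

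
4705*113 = 531665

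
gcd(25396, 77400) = 4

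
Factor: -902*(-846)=2^2*3^2*11^1*41^1*47^1=763092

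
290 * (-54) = -15660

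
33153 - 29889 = 3264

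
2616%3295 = 2616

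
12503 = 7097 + 5406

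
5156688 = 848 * 6081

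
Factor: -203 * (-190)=2^1 * 5^1 * 7^1 * 19^1 * 29^1=38570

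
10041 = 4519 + 5522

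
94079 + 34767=128846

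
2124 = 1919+205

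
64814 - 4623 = 60191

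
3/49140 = 1/16380 ≈ 0.0000611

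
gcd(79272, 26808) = 24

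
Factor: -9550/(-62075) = 2^1*13^(-1) = 2/13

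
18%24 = 18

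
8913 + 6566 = 15479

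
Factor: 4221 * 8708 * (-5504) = -1 * 2^9 * 3^2 * 7^2 * 43^1 * 67^1 * 311^1 = -202307599872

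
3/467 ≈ 0.00642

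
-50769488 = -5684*8932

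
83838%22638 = 15924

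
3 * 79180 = 237540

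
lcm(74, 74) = 74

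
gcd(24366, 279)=93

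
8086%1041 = 799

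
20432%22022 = 20432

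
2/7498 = 1/3749 ≈ 0.000267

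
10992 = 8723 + 2269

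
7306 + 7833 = 15139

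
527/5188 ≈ 0.102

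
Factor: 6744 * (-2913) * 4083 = -1 * 2^3 * 3^3 * 281^1 * 971^1 * 1361^1 = -80211645576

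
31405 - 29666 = 1739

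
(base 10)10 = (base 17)a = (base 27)a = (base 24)a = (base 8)12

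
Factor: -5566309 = -1*7^1*795187^1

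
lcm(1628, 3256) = 3256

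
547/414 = 1+133/414 ≈ 1.32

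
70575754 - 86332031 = -15756277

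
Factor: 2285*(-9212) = -1*2^2*5^1*7^2*47^1*457^1 = -21049420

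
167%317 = 167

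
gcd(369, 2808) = 9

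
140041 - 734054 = -594013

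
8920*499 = 4451080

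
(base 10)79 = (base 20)3j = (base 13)61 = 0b1001111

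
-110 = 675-785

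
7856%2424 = 584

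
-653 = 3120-3773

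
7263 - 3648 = 3615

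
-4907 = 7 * (-701)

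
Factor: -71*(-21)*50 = 2^1*3^1*5^2*7^1*71^1 = 74550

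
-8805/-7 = 1257 + 6/7 ≈ 1257.86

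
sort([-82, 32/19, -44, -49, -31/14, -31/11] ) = [-82, -49, -44, -31/11, -31/14, 32/19] 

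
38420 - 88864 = -50444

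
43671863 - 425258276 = -381586413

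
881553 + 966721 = 1848274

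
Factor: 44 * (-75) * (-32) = 2^7 * 3^1 * 5^2 * 11^1 = 105600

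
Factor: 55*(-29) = -1*5^1*11^1*29^1 = -1595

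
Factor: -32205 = -1*3^1*5^1*19^1*113^1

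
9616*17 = 163472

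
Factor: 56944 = 2^4*3559^1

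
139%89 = 50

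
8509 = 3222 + 5287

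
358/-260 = -179/130 ≈ -1.38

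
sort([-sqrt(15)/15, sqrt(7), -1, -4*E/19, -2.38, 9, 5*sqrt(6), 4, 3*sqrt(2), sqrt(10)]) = [-2.38, -1, -4*E/19, -sqrt(15)/15, sqrt(7), sqrt(10), 4, 3*sqrt(2), 9, 5*sqrt(6)]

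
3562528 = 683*5216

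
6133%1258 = 1101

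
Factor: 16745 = 5^1 * 17^1 * 197^1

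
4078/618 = 6 + 185/309 ≈ 6.60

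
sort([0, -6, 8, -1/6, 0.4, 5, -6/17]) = [-6, -6/17, -1/6, 0, 0.4, 5, 8]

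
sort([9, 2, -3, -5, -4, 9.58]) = [-5, -4, -3, 2, 9, 9.58]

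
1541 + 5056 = 6597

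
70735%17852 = 17179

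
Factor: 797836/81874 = 2^1*47^(-1)*229^1 = 458/47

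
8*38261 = 306088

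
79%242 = 79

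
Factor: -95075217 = -1 * 3^2 * 10563913^1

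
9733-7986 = 1747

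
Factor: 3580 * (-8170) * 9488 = -1 * 2^7 * 5^2 * 19^1 * 43^1 * 179^1 * 593^1 = -277510716800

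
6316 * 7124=44995184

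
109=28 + 81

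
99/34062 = 33/11354 ≈ 0.00291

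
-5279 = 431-5710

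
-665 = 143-808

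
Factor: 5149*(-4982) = -1*2^1*19^1*47^1*53^1*271^1 = -25652318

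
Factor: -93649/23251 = -1 * 71^1 * 1319^1 * 23251^(-1)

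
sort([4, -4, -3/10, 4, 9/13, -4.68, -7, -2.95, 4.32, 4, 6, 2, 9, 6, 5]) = [-7, -4.68, -4, -2.95, -3/10, 9/13, 2, 4, 4, 4, 4.32, 5, 6, 6, 9]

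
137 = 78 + 59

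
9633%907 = 563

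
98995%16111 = 2329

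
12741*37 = 471417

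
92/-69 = -1 - 1/3 ≈ -1.33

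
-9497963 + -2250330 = -11748293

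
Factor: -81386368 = -1*2^7*7^1*90833^1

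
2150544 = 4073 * 528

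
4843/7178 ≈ 0.675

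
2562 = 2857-295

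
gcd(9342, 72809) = 1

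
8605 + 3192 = 11797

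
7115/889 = 8 + 3/889 ≈ 8.00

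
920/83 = 11 + 7/83 ≈ 11.08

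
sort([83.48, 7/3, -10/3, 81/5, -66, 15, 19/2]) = [-66, -10/3, 7/3, 19/2, 15, 81/5, 83.48]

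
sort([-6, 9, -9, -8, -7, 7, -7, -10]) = [-10, -9, -8, -7, -7, -6, 7, 9]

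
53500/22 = 26750/11 ≈ 2431.82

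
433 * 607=262831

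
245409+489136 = 734545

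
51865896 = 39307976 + 12557920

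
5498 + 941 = 6439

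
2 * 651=1302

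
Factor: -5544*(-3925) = 2^3*3^2*5^2*7^1*11^1*157^1 = 21760200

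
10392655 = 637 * 16315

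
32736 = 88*372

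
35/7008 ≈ 0.00499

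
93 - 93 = 0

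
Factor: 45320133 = 3^1*61^1*247651^1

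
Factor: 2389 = 2389^1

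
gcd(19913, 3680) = 1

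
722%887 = 722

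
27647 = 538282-510635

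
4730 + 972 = 5702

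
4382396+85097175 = 89479571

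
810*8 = 6480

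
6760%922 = 306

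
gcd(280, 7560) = 280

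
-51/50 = -1 - 1/50 = -1.02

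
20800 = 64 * 325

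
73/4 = 18+1/4 = 18.25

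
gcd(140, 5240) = 20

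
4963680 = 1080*4596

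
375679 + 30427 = 406106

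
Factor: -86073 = -1 * 3^1 * 13^1 * 2207^1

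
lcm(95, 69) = 6555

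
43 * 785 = 33755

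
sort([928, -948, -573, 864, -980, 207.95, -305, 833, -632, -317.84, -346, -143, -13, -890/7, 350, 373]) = [-980, -948, -632, -573, -346, -317.84, -305, -143, -890/7, -13, 207.95, 350, 373, 833, 864, 928]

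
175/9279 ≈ 0.0189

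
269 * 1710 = 459990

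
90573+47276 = 137849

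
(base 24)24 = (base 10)52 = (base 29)1n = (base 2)110100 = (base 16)34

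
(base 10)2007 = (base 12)11b3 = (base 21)4bc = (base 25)357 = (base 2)11111010111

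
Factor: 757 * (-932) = -1 * 2^2 * 233^1 * 757^1 = -705524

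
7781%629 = 233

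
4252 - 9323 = -5071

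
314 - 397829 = -397515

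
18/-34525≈-0.000521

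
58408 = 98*596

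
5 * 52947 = 264735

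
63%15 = 3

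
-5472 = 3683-9155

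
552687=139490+413197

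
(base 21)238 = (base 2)1110111001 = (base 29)13p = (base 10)953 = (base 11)797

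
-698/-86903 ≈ 0.00803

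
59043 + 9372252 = 9431295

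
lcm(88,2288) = 2288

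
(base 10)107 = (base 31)3e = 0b1101011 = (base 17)65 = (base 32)3b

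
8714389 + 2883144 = 11597533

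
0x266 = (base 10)614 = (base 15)2ae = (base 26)ng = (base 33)ik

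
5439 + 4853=10292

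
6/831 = 2/277 ≈ 0.00722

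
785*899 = 705715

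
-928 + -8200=-9128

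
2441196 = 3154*774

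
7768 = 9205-1437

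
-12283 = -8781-3502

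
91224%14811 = 2358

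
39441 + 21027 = 60468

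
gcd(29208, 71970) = 6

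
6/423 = 2/141 ≈ 0.0142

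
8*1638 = 13104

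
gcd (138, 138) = 138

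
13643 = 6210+7433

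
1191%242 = 223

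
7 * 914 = 6398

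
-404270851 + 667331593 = 263060742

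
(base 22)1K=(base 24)1I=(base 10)42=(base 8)52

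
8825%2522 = 1259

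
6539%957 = 797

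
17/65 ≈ 0.262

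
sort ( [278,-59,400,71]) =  [-59,71,278,400]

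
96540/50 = 9654/5 = 1930.80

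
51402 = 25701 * 2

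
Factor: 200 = 2^3*5^2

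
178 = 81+97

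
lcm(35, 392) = 1960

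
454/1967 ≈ 0.231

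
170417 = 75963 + 94454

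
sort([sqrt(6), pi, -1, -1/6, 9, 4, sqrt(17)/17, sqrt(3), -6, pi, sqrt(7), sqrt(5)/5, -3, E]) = [-6, -3, -1, -1/6, sqrt(17)/17, sqrt(5)/5, sqrt(3), sqrt(6), sqrt(7), E, pi, pi, 4, 9]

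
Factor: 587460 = 2^2*3^1*5^1*9791^1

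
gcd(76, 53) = 1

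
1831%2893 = 1831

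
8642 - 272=8370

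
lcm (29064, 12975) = 726600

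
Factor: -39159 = -1 * 3^2 * 19^1 * 229^1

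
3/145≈0.0207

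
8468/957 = 292/33 ≈ 8.85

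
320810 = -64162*(-5)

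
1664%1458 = 206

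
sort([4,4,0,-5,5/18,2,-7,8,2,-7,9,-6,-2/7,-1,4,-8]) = [-8,-7,-7,-6,-5,-1,-2/7,0,5/18,2,2,4,4,4,8,9]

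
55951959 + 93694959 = 149646918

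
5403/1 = 5403 = 5403.00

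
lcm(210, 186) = 6510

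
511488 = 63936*8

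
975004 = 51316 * 19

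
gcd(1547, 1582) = 7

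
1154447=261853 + 892594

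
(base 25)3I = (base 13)72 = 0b1011101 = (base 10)93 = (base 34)2P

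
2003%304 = 179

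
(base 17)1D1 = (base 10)511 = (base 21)137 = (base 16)1FF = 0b111111111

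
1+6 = 7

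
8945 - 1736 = 7209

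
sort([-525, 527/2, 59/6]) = [-525, 59/6, 527/2]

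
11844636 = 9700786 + 2143850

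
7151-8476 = -1325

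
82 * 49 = 4018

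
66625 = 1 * 66625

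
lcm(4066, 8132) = 8132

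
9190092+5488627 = 14678719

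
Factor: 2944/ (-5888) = -1 * 2^ (-1) = -1/2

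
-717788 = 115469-833257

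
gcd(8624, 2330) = 2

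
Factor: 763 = 7^1*109^1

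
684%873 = 684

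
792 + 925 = 1717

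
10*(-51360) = -513600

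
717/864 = 239/288 ≈ 0.830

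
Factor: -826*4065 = -1*2^1*3^1*5^1*7^1*59^1*271^1 = -3357690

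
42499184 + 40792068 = 83291252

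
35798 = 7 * 5114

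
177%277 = 177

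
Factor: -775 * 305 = -1 * 5^3 * 31^1 * 61^1 = -236375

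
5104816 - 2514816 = 2590000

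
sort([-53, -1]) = [-53, -1]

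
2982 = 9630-6648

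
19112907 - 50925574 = -31812667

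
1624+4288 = 5912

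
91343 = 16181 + 75162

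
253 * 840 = 212520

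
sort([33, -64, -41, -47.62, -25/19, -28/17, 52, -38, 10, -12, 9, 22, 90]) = [-64, -47.62, -41, -38, -12, -28/17, -25/19, 9, 10, 22, 33, 52, 90]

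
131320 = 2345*56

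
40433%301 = 99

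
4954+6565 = 11519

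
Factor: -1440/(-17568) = 5^1 * 61^(-1) = 5/61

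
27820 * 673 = 18722860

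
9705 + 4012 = 13717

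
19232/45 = 427+17/45 ≈ 427.38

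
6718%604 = 74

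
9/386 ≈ 0.0233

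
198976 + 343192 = 542168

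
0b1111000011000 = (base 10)7704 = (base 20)j54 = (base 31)80g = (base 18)15e0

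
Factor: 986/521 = 2^1 * 17^1 * 29^1 * 521^(-1)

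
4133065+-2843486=1289579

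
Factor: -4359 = -1*3^1*1453^1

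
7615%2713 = 2189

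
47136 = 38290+8846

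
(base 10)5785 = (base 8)13231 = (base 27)7p7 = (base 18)hf7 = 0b1011010011001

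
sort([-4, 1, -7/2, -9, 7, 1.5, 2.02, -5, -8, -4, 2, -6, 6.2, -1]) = [-9, -8, -6, -5, -4, -4, -7/2, -1, 1, 1.5, 2, 2.02, 6.2, 7]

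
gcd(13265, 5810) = 35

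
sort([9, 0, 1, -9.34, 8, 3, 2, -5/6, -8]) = [-9.34, -8, -5/6, 0, 1, 2, 3, 8, 9]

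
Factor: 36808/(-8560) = -1*2^(-1)*5^(-1)*43^1 = -43/10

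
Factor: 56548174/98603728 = 2^(-3)*73^(-1)*84421^(-1)*28274087^1 = 28274087/49301864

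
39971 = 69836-29865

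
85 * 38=3230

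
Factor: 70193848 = 2^3 * 227^1 * 38653^1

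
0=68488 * 0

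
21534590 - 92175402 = -70640812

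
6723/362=18 + 207/362 ≈ 18.57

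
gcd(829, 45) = 1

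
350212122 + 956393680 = 1306605802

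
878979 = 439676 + 439303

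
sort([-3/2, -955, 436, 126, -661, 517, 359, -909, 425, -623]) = [-955, -909, -661, -623, -3/2, 126, 359, 425, 436, 517]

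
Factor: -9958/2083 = -1*2^1*13^1*383^1*2083^(-1)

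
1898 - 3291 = -1393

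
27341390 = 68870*397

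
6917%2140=497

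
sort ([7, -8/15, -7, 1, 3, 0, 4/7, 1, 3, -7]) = [-7, -7, -8/15, 0, 4/7, 1, 1, 3, 3, 7]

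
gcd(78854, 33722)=2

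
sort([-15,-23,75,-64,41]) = [-64,-23,-15,41,75]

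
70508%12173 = 9643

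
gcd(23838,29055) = 3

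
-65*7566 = -491790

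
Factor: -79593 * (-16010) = 2^1 * 3^1 * 5^1 * 43^1 * 617^1 * 1601^1 = 1274283930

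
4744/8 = 593 = 593.00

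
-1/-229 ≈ 0.00437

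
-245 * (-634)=155330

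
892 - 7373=-6481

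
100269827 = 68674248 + 31595579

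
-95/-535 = 19/107 ≈ 0.178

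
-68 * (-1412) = 96016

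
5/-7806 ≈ -0.000641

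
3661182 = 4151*882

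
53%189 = 53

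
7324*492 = 3603408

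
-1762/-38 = 881/19 ≈ 46.37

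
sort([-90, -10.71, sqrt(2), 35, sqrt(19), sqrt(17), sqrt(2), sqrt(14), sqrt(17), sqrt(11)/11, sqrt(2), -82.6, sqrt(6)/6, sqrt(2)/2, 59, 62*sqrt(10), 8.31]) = [-90, -82.6, -10.71, sqrt(11)/11, sqrt(6)/6, sqrt(2)/2, sqrt(2), sqrt(2), sqrt(2), sqrt(14), sqrt(17), sqrt(17), sqrt(19), 8.31, 35, 59, 62*sqrt(10)]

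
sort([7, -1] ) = [-1, 7] 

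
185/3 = 61 + 2/3 ≈ 61.67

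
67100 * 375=25162500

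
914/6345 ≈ 0.144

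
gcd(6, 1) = 1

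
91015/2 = 45507 + 1/2 = 45507.50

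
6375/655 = 9+96/131 ≈ 9.73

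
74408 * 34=2529872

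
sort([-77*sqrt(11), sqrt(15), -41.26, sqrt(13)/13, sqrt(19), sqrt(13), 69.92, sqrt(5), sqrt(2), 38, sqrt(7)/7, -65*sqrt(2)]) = [-77*sqrt(11), -65*sqrt(2), -41.26, sqrt(13)/13, sqrt(7)/7, sqrt(2), sqrt(5), sqrt(13), sqrt(15), sqrt(19), 38, 69.92]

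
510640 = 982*520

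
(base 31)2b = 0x49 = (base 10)73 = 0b1001001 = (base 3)2201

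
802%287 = 228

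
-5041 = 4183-9224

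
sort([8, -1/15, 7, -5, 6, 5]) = [-5, -1/15, 5, 6, 7, 8]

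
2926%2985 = 2926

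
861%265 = 66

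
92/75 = 1+17/75 ≈ 1.23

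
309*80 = 24720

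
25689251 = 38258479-12569228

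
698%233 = 232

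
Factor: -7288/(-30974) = 2^2*17^(-1) = 4/17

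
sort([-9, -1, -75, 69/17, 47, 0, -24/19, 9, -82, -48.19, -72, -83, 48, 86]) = [-83, -82, -75, -72, -48.19, -9, -24/19, -1, 0, 69/17, 9, 47, 48, 86]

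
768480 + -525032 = 243448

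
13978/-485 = -28 - 398/485 ≈ -28.82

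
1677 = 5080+-3403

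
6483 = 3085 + 3398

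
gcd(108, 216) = 108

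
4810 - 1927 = 2883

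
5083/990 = 5+133/990 ≈ 5.13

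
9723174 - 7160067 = 2563107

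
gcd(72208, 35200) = 16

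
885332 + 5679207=6564539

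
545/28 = 19 + 13/28 ≈ 19.46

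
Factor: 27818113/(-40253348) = -1*2^(-2)*17^(-1)*101^(-1)*439^1*5861^(-1)*63367^1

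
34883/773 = 45 + 98/773 ≈ 45.13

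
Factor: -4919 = -1 * 4919^1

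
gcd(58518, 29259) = 29259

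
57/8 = 7 + 1/8 ≈ 7.13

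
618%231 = 156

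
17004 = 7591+9413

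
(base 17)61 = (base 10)103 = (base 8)147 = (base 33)34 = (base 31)3a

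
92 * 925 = 85100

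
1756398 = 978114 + 778284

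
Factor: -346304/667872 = -1*2^1*3^(-3)*7^1 = -14/27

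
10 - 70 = -60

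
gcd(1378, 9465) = 1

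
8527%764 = 123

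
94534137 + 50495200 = 145029337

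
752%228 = 68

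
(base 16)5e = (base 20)4e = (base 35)2o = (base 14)6a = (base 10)94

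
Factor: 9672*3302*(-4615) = -1*2^4*3^1*5^1*13^3*31^1*71^1*127^1 = -147388996560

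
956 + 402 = 1358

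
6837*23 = 157251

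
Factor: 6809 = 11^1*619^1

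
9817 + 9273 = 19090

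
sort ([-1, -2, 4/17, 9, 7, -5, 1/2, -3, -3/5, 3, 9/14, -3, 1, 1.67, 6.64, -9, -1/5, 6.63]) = [-9, -5, -3, -3, -2, -1, -3/5, -1/5, 4/17, 1/2, 9/14, 1, 1.67, 3, 6.63, 6.64, 7, 9]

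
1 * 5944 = 5944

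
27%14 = 13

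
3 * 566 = 1698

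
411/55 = 7 + 26/55 ≈ 7.47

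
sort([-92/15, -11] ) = [-11, -92/15] 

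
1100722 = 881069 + 219653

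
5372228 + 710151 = 6082379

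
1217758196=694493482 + 523264714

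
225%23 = 18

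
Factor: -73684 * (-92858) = 2^3 * 13^2 * 29^1 * 109^1 * 1601^1 = 6842148872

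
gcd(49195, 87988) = 1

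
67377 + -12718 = 54659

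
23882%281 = 278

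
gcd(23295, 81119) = 1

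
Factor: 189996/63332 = 3^1 = 3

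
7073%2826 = 1421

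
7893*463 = 3654459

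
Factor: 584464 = 2^4 * 36529^1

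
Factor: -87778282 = -1 * 2^1 * 37^1 * 53^1 * 22381^1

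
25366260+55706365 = 81072625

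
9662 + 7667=17329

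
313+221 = 534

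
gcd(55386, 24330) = 6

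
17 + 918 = 935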